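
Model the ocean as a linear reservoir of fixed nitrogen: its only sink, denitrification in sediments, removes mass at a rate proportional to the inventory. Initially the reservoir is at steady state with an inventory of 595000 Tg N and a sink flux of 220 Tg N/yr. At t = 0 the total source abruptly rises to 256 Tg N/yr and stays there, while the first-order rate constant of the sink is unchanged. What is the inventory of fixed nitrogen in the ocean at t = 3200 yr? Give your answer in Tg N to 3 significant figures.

663000 Tg N

τ = M₀/F₀ = 595000/220 = 2705 yr; rate constant k = 1/τ.
New steady state M_∞ = F₁/k = F₁·τ = 256 × 2705 = 692360 Tg N.
M(t) = M_∞ + (M₀ − M_∞)·e^(−t/τ); t/τ = 3200/2705 = 1.183, so e^(−t/τ) = 0.3063.
M(t) = 692360 − 97360 × 0.3063 = 662540 Tg N.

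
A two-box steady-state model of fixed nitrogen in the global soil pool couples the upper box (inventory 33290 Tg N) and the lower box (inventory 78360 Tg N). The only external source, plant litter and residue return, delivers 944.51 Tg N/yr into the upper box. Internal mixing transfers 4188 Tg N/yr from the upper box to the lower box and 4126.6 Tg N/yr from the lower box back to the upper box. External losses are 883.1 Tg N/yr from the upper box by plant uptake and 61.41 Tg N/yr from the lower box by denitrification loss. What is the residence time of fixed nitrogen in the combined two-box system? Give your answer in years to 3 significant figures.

118 yr

Treat the two boxes together as one reservoir: the mixing fluxes between them are internal recycling, so τ = ΣM / Σ(external losses).
M_total = 33290 + 78360 = 111650 Tg N.
ΣF_external_out = 883.1 + 61.41 = 944.51 Tg N/yr.
τ = M_total / ΣF_ext = 111650 / 944.51 = 118.2 yr.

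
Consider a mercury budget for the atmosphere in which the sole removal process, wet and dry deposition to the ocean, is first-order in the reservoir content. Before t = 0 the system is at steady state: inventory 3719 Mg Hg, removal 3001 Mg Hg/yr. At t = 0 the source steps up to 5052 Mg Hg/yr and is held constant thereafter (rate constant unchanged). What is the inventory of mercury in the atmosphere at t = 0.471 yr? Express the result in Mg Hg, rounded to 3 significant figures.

τ = M₀/F₀ = 3719/3001 = 1.239 yr; rate constant k = 1/τ.
New steady state M_∞ = F₁/k = F₁·τ = 5052 × 1.239 = 6260.7 Mg Hg.
M(t) = M_∞ + (M₀ − M_∞)·e^(−t/τ); t/τ = 0.471/1.239 = 0.3801, so e^(−t/τ) = 0.6838.
M(t) = 6260.7 − 2542 × 0.6838 = 4522.6 Mg Hg.

4520 Mg Hg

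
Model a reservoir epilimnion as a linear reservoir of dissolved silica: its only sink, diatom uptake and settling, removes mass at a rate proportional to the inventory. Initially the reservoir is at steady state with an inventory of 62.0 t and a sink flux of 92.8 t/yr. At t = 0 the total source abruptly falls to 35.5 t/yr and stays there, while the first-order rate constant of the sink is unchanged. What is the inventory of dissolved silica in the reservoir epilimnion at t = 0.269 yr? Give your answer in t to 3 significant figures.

τ = M₀/F₀ = 62.0/92.8 = 0.6681 yr; rate constant k = 1/τ.
New steady state M_∞ = F₁/k = F₁·τ = 35.5 × 0.6681 = 23.718 t.
M(t) = M_∞ + (M₀ − M_∞)·e^(−t/τ); t/τ = 0.269/0.6681 = 0.4026, so e^(−t/τ) = 0.6686.
M(t) = 23.718 + 38.28 × 0.6686 = 49.312 t.

49.3 t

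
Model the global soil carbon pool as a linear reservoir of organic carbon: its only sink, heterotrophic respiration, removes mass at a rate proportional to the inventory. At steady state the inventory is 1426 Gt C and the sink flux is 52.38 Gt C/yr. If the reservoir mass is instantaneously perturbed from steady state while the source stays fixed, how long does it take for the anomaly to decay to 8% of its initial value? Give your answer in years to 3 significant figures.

68.8 yr

For a linear reservoir the anomaly decays as exp(−t/τ) with τ = M/F = 1426/52.38 = 27.22 yr.
exp(−t/τ) = 0.08 ⇒ t = −τ ln(0.08) = 27.22 × 2.526 = 68.76 yr.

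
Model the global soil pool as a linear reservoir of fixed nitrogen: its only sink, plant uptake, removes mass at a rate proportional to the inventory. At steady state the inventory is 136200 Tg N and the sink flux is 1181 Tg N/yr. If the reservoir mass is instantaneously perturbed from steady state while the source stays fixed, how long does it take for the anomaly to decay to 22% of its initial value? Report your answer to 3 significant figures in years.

175 yr

For a linear reservoir the anomaly decays as exp(−t/τ) with τ = M/F = 136200/1181 = 115.3 yr.
exp(−t/τ) = 0.22 ⇒ t = −τ ln(0.22) = 115.3 × 1.514 = 174.6 yr.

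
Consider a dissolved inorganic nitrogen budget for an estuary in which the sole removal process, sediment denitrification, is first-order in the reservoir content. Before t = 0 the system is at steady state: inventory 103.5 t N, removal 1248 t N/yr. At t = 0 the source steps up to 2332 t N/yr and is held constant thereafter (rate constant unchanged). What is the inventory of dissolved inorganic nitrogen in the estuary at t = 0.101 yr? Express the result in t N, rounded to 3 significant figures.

Residence time τ = M₀/F₀ = 0.08293 yr. The eventual steady state is M_∞ = M₀·(F₁/F₀) = 103.5 × 2332/1248 = 193.40 t N.
The anomaly ΔM(t) = M(t) − M_∞ decays as ΔM₀·e^(−t/τ) with ΔM₀ = 103.5 − 193.40 = −89.90 t N.
At t = 0.101 yr, e^(−t/τ) = e^(−1.218) = 0.2959, so ΔM = −26.60 t N and M = 193.40 − 26.60 = 166.80 t N.

167 t N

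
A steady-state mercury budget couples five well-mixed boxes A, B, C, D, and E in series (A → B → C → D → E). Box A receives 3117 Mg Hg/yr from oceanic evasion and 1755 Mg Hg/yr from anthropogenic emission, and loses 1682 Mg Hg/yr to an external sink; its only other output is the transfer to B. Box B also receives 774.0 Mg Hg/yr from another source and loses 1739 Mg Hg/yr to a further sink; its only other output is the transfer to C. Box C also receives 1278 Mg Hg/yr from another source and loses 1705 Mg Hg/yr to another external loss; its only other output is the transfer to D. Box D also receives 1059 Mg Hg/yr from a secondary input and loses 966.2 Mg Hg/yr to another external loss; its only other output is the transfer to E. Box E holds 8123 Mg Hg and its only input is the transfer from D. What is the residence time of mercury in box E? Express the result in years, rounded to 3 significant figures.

Box A: F(A→B) = (3117 + 1755) − 1682 = 3190.0 Mg Hg/yr.
Box B: F(B→C) = (3190.0 + 774.0) − 1739 = 2225.0 Mg Hg/yr.
Box C: F(C→D) = (2225.0 + 1278) − 1705 = 1798.0 Mg Hg/yr.
Box D: F(D→E) = (1798.0 + 1059) − 966.2 = 1890.8 Mg Hg/yr.
Box E throughput = its input = 1890.8 Mg Hg/yr; τ = 8123 / 1890.8 = 4.296 yr.

4.30 yr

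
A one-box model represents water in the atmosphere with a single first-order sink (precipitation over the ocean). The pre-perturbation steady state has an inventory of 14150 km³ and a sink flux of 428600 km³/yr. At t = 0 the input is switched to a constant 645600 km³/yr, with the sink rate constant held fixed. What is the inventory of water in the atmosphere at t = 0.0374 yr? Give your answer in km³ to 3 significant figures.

The sink rate constant is k = F₀/M₀ = 428600/14150 = 30.29 yr⁻¹.
Solving dM/dt = F₁ − kM with M(0) = M₀ gives M(t) = F₁/k + (M₀ − F₁/k)·e^(−kt).
F₁/k = 645600/30.29 = 21314 km³; kt = 30.29 × 0.0374 = 1.133, e^(−kt) = 0.3221.
M(0.0374) = 21314 + (14150 − 21314) × 0.3221 = 21314 − 2308 = 19006 km³.

19000 km³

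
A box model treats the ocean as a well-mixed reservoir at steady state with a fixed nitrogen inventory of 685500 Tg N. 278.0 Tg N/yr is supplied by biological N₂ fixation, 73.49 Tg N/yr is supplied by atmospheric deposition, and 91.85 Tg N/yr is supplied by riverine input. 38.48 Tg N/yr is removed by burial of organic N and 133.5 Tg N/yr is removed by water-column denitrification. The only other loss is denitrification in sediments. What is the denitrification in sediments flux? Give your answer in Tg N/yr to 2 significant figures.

270 Tg N/yr

At steady state ΣF_in = ΣF_out.
ΣF_in = 278.0 + 73.49 + 91.85 = 443.34 Tg N/yr.
Denitrification in sediments flux = ΣF_in − (38.48 + 133.5) = 443.34 − 172.0 = 271.4 Tg N/yr.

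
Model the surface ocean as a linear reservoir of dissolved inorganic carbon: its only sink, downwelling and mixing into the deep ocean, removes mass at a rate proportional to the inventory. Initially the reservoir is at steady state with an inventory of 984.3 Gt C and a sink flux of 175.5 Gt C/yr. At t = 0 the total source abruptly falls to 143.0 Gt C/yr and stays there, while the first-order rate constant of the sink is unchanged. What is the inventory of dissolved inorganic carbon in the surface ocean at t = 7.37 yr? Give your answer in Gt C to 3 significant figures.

The sink rate constant is k = F₀/M₀ = 175.5/984.3 = 0.1783 yr⁻¹.
Solving dM/dt = F₁ − kM with M(0) = M₀ gives M(t) = F₁/k + (M₀ − F₁/k)·e^(−kt).
F₁/k = 143.0/0.1783 = 802.02 Gt C; kt = 0.1783 × 7.37 = 1.314, e^(−kt) = 0.2687.
M(7.37) = 802.02 + (984.3 − 802.02) × 0.2687 = 802.02 + 48.98 = 851.00 Gt C.

851 Gt C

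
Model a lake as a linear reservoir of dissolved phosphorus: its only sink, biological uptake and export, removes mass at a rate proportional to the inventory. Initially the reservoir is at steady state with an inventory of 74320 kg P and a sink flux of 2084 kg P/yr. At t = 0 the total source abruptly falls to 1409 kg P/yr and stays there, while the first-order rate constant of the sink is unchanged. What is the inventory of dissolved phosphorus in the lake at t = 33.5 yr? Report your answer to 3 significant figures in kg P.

59700 kg P

τ = M₀/F₀ = 74320/2084 = 35.66 yr; rate constant k = 1/τ.
New steady state M_∞ = F₁/k = F₁·τ = 1409 × 35.66 = 50248 kg P.
M(t) = M_∞ + (M₀ − M_∞)·e^(−t/τ); t/τ = 33.5/35.66 = 0.9394, so e^(−t/τ) = 0.3909.
M(t) = 50248 + 24070 × 0.3909 = 59657 kg P.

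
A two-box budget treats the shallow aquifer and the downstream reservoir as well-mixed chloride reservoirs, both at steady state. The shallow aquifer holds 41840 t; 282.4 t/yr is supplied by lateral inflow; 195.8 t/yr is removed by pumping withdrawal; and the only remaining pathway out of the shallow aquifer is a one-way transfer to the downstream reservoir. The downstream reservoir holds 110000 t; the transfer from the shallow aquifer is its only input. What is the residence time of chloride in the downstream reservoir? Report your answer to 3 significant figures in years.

Balance the shallow aquifer: ΣF_in = 282.40 t/yr.
Transfer to the downstream reservoir = ΣF_in − (195.8) = 86.600 t/yr.
At steady state the output of the downstream reservoir equals its input, 86.600 t/yr.
τ = M / F = 110000 / 86.600 = 1270 yr.

1270 yr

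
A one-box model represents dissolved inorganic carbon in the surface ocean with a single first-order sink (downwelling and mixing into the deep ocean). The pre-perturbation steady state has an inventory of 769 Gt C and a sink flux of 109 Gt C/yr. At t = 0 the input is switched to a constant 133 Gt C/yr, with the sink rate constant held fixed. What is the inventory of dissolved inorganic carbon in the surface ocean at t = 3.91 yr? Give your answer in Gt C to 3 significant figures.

τ = M₀/F₀ = 769/109 = 7.055 yr; rate constant k = 1/τ.
New steady state M_∞ = F₁/k = F₁·τ = 133 × 7.055 = 938.32 Gt C.
M(t) = M_∞ + (M₀ − M_∞)·e^(−t/τ); t/τ = 3.91/7.055 = 0.5542, so e^(−t/τ) = 0.5745.
M(t) = 938.32 − 169.3 × 0.5745 = 841.04 Gt C.

841 Gt C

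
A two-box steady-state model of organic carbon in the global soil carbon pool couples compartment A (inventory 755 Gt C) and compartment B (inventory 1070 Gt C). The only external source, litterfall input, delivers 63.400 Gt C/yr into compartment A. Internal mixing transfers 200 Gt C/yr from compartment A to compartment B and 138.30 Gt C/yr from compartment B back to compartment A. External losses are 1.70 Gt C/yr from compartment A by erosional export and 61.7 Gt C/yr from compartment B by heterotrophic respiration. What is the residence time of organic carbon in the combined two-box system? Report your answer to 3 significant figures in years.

28.8 yr

For the system as a whole, the A↔B exchange is internal and contributes nothing to the throughput; only the external sinks remove mass.
M_total = 755 + 1070 = 1825.0 Gt C.
ΣF_external_out = 1.70 + 61.7 = 63.400 Gt C/yr.
τ = M_total / ΣF_ext = 1825.0 / 63.400 = 28.79 yr.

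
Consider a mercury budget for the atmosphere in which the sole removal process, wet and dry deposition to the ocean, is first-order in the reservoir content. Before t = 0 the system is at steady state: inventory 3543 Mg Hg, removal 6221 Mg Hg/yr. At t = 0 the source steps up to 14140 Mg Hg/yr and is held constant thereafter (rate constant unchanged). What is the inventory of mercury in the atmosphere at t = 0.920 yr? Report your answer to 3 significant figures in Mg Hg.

7160 Mg Hg

The sink rate constant is k = F₀/M₀ = 6221/3543 = 1.756 yr⁻¹.
Solving dM/dt = F₁ − kM with M(0) = M₀ gives M(t) = F₁/k + (M₀ − F₁/k)·e^(−kt).
F₁/k = 14140/1.756 = 8053.0 Mg Hg; kt = 1.756 × 0.920 = 1.615, e^(−kt) = 0.1988.
M(0.920) = 8053.0 + (3543 − 8053.0) × 0.1988 = 8053.0 − 896.7 = 7156.4 Mg Hg.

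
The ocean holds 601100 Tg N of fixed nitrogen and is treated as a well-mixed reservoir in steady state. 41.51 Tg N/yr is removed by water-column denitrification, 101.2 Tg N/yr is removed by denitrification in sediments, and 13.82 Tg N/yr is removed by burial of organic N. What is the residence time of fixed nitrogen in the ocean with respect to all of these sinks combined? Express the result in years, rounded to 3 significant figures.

Total removal flux = 41.51 + 101.2 + 13.82 = 156.53 Tg N/yr.
τ = M / ΣF_out = 601100 / 156.53 = 3840 yr.

3840 yr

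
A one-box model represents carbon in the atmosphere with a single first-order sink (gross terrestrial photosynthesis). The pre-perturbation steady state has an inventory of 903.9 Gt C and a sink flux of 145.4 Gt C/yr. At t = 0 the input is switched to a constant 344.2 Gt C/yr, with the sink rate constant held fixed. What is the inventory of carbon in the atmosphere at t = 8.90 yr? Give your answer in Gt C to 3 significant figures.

1840 Gt C

τ = M₀/F₀ = 903.9/145.4 = 6.217 yr; rate constant k = 1/τ.
New steady state M_∞ = F₁/k = F₁·τ = 344.2 × 6.217 = 2139.8 Gt C.
M(t) = M_∞ + (M₀ − M_∞)·e^(−t/τ); t/τ = 8.90/6.217 = 1.432, so e^(−t/τ) = 0.2389.
M(t) = 2139.8 − 1236 × 0.2389 = 1844.5 Gt C.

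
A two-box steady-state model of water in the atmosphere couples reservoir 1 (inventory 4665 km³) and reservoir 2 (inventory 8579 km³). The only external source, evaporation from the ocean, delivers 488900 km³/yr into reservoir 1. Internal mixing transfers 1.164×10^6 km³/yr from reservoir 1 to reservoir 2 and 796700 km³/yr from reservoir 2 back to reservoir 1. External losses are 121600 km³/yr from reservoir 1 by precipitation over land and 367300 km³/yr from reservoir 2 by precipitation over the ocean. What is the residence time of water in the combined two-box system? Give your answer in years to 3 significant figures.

For the system as a whole, the A↔B exchange is internal and contributes nothing to the throughput; only the external sinks remove mass.
M_total = 4665 + 8579 = 13244 km³.
ΣF_external_out = 121600 + 367300 = 488900 km³/yr.
τ = M_total / ΣF_ext = 13244 / 488900 = 0.02709 yr.

0.0271 yr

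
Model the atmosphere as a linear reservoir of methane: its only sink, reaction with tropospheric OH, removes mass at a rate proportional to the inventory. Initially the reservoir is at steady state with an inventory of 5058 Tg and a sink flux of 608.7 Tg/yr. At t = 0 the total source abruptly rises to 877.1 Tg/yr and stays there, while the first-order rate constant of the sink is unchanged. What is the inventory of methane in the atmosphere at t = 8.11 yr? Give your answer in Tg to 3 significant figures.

The sink rate constant is k = F₀/M₀ = 608.7/5058 = 0.1203 yr⁻¹.
Solving dM/dt = F₁ − kM with M(0) = M₀ gives M(t) = F₁/k + (M₀ − F₁/k)·e^(−kt).
F₁/k = 877.1/0.1203 = 7288.3 Tg; kt = 0.1203 × 8.11 = 0.9760, e^(−kt) = 0.3768.
M(8.11) = 7288.3 + (5058 − 7288.3) × 0.3768 = 7288.3 − 840.4 = 6447.9 Tg.

6450 Tg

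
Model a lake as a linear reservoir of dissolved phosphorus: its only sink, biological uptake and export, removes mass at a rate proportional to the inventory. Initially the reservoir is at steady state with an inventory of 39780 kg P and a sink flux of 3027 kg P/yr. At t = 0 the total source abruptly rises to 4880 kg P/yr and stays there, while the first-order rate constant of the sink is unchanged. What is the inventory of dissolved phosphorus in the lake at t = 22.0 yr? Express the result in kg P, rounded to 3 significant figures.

59600 kg P

τ = M₀/F₀ = 39780/3027 = 13.14 yr; rate constant k = 1/τ.
New steady state M_∞ = F₁/k = F₁·τ = 4880 × 13.14 = 64132 kg P.
M(t) = M_∞ + (M₀ − M_∞)·e^(−t/τ); t/τ = 22.0/13.14 = 1.674, so e^(−t/τ) = 0.1875.
M(t) = 64132 − 24350 × 0.1875 = 59566 kg P.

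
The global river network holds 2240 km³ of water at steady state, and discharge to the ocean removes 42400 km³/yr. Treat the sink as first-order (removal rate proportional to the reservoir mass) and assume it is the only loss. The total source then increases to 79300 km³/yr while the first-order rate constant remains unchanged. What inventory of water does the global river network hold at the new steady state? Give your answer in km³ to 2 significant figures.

4200 km³

Rate constant k = F/M = 42400 / 2240 = 18.93 yr⁻¹.
At the new steady state, source = k·M_new ⇒ M_new = 79300 / 18.93 = 4189 km³.
(Equivalently M_new = M × F_new/F_old = 2240 × 79300/42400.)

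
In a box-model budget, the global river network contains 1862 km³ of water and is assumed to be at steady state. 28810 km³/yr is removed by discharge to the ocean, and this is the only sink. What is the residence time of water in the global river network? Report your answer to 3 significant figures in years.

0.0646 yr

τ = M / F = 1862 / 28810 = 0.06463 yr.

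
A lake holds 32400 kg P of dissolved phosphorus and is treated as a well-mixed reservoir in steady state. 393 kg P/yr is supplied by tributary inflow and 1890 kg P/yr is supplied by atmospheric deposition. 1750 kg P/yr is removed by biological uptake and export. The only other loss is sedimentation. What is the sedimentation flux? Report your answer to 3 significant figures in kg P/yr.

At steady state ΣF_in = ΣF_out.
ΣF_in = 393 + 1890 = 2283.0 kg P/yr.
Sedimentation flux = ΣF_in − (1750) = 2283.0 − 1750 = 533.0 kg P/yr.

533 kg P/yr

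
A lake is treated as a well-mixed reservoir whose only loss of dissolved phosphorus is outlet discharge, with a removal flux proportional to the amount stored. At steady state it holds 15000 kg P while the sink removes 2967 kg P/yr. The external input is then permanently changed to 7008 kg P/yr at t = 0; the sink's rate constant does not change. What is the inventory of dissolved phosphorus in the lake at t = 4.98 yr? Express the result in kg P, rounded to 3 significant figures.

The sink rate constant is k = F₀/M₀ = 2967/15000 = 0.1978 yr⁻¹.
Solving dM/dt = F₁ − kM with M(0) = M₀ gives M(t) = F₁/k + (M₀ − F₁/k)·e^(−kt).
F₁/k = 7008/0.1978 = 35430 kg P; kt = 0.1978 × 4.98 = 0.9850, e^(−kt) = 0.3734.
M(4.98) = 35430 + (15000 − 35430) × 0.3734 = 35430 − 7629 = 27801 kg P.

27800 kg P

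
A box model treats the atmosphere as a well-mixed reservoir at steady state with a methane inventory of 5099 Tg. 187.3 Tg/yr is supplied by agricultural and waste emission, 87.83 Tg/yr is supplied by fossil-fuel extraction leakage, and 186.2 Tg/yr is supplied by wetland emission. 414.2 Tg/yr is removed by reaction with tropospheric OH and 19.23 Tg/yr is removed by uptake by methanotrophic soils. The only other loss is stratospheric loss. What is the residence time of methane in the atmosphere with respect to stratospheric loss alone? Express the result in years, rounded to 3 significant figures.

At steady state ΣF_in = ΣF_out.
ΣF_in = 187.3 + 87.83 + 186.2 = 461.33 Tg/yr.
Stratospheric loss flux = ΣF_in − (414.2 + 19.23) = 461.33 − 433.4 = 27.90 Tg/yr.
τ = M / F = 5099 / 27.90 = 182.8 yr.

183 yr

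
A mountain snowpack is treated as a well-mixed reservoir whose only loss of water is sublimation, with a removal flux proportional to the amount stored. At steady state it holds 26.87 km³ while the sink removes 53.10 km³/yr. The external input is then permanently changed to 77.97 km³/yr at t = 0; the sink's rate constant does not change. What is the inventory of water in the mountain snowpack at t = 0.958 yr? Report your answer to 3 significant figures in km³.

The sink rate constant is k = F₀/M₀ = 53.10/26.87 = 1.976 yr⁻¹.
Solving dM/dt = F₁ − kM with M(0) = M₀ gives M(t) = F₁/k + (M₀ − F₁/k)·e^(−kt).
F₁/k = 77.97/1.976 = 39.455 km³; kt = 1.976 × 0.958 = 1.893, e^(−kt) = 0.1506.
M(0.958) = 39.455 + (26.87 − 39.455) × 0.1506 = 39.455 − 1.895 = 37.560 km³.

37.6 km³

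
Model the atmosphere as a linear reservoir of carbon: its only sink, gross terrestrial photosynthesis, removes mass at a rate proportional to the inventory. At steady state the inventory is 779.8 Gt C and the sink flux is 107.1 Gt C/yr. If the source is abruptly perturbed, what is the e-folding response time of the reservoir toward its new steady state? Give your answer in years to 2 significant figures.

For a linear reservoir the response time equals the residence time τ = M/F.
τ = 779.8 / 107.1 = 7.281 yr.

7.3 yr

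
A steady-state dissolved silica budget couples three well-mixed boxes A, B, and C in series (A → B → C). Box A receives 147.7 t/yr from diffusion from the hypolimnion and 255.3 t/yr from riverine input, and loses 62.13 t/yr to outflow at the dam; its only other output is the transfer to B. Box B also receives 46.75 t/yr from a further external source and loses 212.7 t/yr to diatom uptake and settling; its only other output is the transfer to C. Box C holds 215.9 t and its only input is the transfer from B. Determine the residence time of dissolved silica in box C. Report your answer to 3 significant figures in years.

Box A: F(A→B) = (147.7 + 255.3) − 62.13 = 340.87 t/yr.
Box B: F(B→C) = (340.87 + 46.75) − 212.7 = 174.92 t/yr.
Box C throughput = its input = 174.92 t/yr; τ = 215.9 / 174.92 = 1.234 yr.

1.23 yr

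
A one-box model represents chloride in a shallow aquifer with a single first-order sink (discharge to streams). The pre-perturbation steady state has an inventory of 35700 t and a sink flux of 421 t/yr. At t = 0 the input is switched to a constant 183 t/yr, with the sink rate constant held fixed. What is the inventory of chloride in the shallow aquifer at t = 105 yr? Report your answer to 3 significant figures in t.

21400 t

Residence time τ = M₀/F₀ = 84.80 yr. The eventual steady state is M_∞ = M₀·(F₁/F₀) = 35700 × 183/421 = 15518 t.
The anomaly ΔM(t) = M(t) − M_∞ decays as ΔM₀·e^(−t/τ) with ΔM₀ = 35700 − 15518 = 20180 t.
At t = 105 yr, e^(−t/τ) = e^(−1.238) = 0.2899, so ΔM = 5851 t and M = 15518 + 5851 = 21369 t.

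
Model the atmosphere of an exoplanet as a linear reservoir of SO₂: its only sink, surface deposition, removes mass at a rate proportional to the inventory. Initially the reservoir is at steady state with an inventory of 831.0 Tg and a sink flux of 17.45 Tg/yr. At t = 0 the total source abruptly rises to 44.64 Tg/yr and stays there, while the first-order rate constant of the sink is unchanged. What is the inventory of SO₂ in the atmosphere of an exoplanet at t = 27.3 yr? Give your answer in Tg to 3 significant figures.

Residence time τ = M₀/F₀ = 47.62 yr. The eventual steady state is M_∞ = M₀·(F₁/F₀) = 831.0 × 44.64/17.45 = 2125.8 Tg.
The anomaly ΔM(t) = M(t) − M_∞ decays as ΔM₀·e^(−t/τ) with ΔM₀ = 831.0 − 2125.8 = −1295 Tg.
At t = 27.3 yr, e^(−t/τ) = e^(−0.5733) = 0.5637, so ΔM = −729.9 Tg and M = 2125.8 − 729.9 = 1396.0 Tg.

1400 Tg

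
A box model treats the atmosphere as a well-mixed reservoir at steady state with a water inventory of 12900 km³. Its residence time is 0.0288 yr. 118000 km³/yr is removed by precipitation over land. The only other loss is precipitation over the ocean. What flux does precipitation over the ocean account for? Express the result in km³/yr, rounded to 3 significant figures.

Total removal F = M/τ = 12900 / 0.0288 = 447900 km³/yr.
Precipitation over the ocean = F − (118000) = 447900 − 118000 = 329900 km³/yr.

330000 km³/yr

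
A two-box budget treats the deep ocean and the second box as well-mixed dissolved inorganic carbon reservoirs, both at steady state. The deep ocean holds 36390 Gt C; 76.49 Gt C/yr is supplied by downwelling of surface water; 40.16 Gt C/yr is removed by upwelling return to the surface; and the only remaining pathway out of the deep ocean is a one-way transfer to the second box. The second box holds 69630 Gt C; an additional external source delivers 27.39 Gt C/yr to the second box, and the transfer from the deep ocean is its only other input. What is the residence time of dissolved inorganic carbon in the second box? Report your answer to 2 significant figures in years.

1100 yr

Balance the deep ocean: ΣF_in = 76.490 Gt C/yr.
Transfer to the second box = ΣF_in − (40.16) = 36.330 Gt C/yr.
Total input to the second box = 36.330 + 27.39 = 63.720 Gt C/yr; at steady state this equals its total output.
τ = M / F = 69630 / 63.720 = 1093 yr.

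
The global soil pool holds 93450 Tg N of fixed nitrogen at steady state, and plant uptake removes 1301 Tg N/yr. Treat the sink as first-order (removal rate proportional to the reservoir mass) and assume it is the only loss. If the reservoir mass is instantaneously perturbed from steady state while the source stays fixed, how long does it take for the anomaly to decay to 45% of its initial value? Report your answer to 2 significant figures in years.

For a linear reservoir the anomaly decays as exp(−t/τ) with τ = M/F = 93450/1301 = 71.83 yr.
exp(−t/τ) = 0.45 ⇒ t = −τ ln(0.45) = 71.83 × 0.7985 = 57.36 yr.

57 yr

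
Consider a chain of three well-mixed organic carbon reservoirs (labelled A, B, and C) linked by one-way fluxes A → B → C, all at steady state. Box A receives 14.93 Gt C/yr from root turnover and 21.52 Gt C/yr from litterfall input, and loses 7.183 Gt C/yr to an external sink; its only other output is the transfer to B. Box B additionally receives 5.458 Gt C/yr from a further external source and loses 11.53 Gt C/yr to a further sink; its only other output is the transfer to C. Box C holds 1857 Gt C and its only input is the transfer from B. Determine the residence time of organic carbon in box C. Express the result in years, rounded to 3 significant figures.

Box A: F(A→B) = (14.93 + 21.52) − 7.183 = 29.267 Gt C/yr.
Box B: F(B→C) = (29.267 + 5.458) − 11.53 = 23.195 Gt C/yr.
Box C throughput = its input = 23.195 Gt C/yr; τ = 1857 / 23.195 = 80.06 yr.

80.1 yr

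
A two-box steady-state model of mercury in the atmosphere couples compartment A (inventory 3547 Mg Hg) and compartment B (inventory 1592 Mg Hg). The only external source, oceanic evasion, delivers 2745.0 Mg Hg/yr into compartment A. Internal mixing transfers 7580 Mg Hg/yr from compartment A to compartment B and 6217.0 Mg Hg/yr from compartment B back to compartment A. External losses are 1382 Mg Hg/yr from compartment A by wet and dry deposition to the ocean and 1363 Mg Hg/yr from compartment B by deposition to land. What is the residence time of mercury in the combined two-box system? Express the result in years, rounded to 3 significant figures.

1.87 yr

Treat the two boxes together as one reservoir: the mixing fluxes between them are internal recycling, so τ = ΣM / Σ(external losses).
M_total = 3547 + 1592 = 5139.0 Mg Hg.
ΣF_external_out = 1382 + 1363 = 2745.0 Mg Hg/yr.
τ = M_total / ΣF_ext = 5139.0 / 2745.0 = 1.872 yr.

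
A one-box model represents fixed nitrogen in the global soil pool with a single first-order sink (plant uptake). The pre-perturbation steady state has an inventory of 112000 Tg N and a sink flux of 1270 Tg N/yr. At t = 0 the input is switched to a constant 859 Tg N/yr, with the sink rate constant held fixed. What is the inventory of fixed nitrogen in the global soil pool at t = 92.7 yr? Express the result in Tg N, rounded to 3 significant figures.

88400 Tg N

τ = M₀/F₀ = 112000/1270 = 88.19 yr; rate constant k = 1/τ.
New steady state M_∞ = F₁/k = F₁·τ = 859 × 88.19 = 75754 Tg N.
M(t) = M_∞ + (M₀ − M_∞)·e^(−t/τ); t/τ = 92.7/88.19 = 1.051, so e^(−t/τ) = 0.3495.
M(t) = 75754 + 36250 × 0.3495 = 88423 Tg N.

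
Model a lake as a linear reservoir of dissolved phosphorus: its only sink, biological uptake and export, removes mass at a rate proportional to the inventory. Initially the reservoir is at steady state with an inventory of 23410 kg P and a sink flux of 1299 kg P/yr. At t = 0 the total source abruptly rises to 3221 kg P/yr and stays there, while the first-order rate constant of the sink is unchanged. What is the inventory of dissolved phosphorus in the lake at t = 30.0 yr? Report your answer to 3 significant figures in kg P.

51500 kg P

Residence time τ = M₀/F₀ = 18.02 yr. The eventual steady state is M_∞ = M₀·(F₁/F₀) = 23410 × 3221/1299 = 58047 kg P.
The anomaly ΔM(t) = M(t) − M_∞ decays as ΔM₀·e^(−t/τ) with ΔM₀ = 23410 − 58047 = −34640 kg P.
At t = 30.0 yr, e^(−t/τ) = e^(−1.665) = 0.1893, so ΔM = −6555 kg P and M = 58047 − 6555 = 51492 kg P.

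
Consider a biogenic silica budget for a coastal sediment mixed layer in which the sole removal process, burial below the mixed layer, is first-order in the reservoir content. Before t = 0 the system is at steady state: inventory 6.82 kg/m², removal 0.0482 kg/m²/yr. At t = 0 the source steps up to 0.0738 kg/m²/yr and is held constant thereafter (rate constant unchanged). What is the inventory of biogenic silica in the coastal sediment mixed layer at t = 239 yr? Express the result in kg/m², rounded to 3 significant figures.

9.77 kg/m²

The sink rate constant is k = F₀/M₀ = 0.0482/6.82 = 0.007067 yr⁻¹.
Solving dM/dt = F₁ − kM with M(0) = M₀ gives M(t) = F₁/k + (M₀ − F₁/k)·e^(−kt).
F₁/k = 0.0738/0.007067 = 10.442 kg/m²; kt = 0.007067 × 239 = 1.689, e^(−kt) = 0.1847.
M(239) = 10.442 + (6.82 − 10.442) × 0.1847 = 10.442 − 0.6690 = 9.7733 kg/m².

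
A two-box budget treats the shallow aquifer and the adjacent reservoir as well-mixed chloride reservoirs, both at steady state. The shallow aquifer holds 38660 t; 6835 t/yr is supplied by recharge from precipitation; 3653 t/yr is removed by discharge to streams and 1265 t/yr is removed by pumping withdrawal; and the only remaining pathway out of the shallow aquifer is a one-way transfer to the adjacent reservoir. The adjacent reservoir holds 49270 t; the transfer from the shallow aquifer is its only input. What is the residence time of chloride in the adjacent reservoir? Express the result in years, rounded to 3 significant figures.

Balance the shallow aquifer: ΣF_in = 6835.0 t/yr.
Transfer to the adjacent reservoir = ΣF_in − (3653 + 1265) = 1917.0 t/yr.
At steady state the output of the adjacent reservoir equals its input, 1917.0 t/yr.
τ = M / F = 49270 / 1917.0 = 25.70 yr.

25.7 yr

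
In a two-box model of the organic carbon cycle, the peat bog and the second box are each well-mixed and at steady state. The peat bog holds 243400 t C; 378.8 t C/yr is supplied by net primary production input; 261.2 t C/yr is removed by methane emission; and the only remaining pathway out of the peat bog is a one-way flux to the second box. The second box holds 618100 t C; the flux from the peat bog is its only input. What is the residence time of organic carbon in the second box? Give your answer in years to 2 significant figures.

5300 yr

Balance the peat bog: ΣF_in = 378.80 t C/yr.
Flux to the second box = ΣF_in − (261.2) = 117.60 t C/yr.
At steady state the output of the second box equals its input, 117.60 t C/yr.
τ = M / F = 618100 / 117.60 = 5256 yr.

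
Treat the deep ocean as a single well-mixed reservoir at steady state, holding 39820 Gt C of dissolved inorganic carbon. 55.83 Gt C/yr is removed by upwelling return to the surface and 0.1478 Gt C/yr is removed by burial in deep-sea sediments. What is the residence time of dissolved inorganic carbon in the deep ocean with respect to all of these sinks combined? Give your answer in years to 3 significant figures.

Total removal flux = 55.83 + 0.1478 = 55.978 Gt C/yr.
τ = M / ΣF_out = 39820 / 55.978 = 711.4 yr.

711 yr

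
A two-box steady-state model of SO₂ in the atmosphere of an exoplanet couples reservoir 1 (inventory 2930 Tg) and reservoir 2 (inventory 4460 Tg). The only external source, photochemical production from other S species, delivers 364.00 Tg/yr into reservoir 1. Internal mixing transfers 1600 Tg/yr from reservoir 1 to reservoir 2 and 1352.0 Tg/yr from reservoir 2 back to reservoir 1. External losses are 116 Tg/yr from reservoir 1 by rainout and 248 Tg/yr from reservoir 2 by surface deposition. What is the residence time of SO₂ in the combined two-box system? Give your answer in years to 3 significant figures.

Treat the two boxes together as one reservoir: the mixing fluxes between them are internal recycling, so τ = ΣM / Σ(external losses).
M_total = 2930 + 4460 = 7390.0 Tg.
ΣF_external_out = 116 + 248 = 364.00 Tg/yr.
τ = M_total / ΣF_ext = 7390.0 / 364.00 = 20.30 yr.

20.3 yr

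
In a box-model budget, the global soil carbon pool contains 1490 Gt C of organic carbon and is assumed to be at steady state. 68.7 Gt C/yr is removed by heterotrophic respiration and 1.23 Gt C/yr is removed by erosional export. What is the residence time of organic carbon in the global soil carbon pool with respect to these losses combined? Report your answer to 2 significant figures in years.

Total removal = 68.70 + 1.230 = 69.930 Gt C/yr.
τ = M / ΣF_out = 1490 / 69.930 = 21.31 yr.

21 yr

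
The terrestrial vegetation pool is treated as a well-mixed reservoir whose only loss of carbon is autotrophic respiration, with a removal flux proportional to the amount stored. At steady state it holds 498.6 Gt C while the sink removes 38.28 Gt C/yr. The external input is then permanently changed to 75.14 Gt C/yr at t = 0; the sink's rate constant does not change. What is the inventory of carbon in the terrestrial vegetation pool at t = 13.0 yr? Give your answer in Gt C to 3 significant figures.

802 Gt C

The sink rate constant is k = F₀/M₀ = 38.28/498.6 = 0.07677 yr⁻¹.
Solving dM/dt = F₁ − kM with M(0) = M₀ gives M(t) = F₁/k + (M₀ − F₁/k)·e^(−kt).
F₁/k = 75.14/0.07677 = 978.70 Gt C; kt = 0.07677 × 13.0 = 0.9981, e^(−kt) = 0.3686.
M(13.0) = 978.70 + (498.6 − 978.70) × 0.3686 = 978.70 − 177.0 = 801.74 Gt C.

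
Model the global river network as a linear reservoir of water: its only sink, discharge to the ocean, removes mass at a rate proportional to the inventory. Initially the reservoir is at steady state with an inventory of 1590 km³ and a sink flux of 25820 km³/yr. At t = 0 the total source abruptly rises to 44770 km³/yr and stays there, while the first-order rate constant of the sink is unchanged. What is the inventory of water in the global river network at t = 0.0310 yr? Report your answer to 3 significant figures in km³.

2050 km³

τ = M₀/F₀ = 1590/25820 = 0.06158 yr; rate constant k = 1/τ.
New steady state M_∞ = F₁/k = F₁·τ = 44770 × 0.06158 = 2756.9 km³.
M(t) = M_∞ + (M₀ − M_∞)·e^(−t/τ); t/τ = 0.0310/0.06158 = 0.5034, so e^(−t/τ) = 0.6045.
M(t) = 2756.9 − 1167 × 0.6045 = 2051.6 km³.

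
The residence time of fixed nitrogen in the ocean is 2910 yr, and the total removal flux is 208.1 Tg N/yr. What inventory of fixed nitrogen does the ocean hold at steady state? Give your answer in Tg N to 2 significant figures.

τ = M/F ⇒ M = τ × F = 2910 × 208.1 = 605600 Tg N.

610000 Tg N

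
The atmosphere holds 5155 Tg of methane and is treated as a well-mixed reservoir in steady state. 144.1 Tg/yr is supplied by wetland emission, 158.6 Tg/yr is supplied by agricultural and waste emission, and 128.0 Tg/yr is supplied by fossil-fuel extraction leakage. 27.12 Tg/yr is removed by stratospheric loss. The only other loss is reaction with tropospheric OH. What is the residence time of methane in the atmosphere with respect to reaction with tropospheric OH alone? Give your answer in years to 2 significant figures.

At steady state ΣF_in = ΣF_out.
ΣF_in = 144.1 + 158.6 + 128.0 = 430.70 Tg/yr.
Reaction with tropospheric OH flux = ΣF_in − (27.12) = 430.70 − 27.12 = 403.6 Tg/yr.
τ = M / F = 5155 / 403.6 = 12.77 yr.

13 yr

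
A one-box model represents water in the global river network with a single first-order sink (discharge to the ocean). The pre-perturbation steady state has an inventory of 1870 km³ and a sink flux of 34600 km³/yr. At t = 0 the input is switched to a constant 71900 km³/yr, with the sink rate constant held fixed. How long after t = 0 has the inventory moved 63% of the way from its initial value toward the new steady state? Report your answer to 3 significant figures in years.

0.0537 yr

τ = M₀/F₀ = 1870/34600 = 0.05405 yr.
The remaining gap fraction is e^(−t/τ); 63% covered ⇒ e^(−t/τ) = 0.370.
t = −τ ln(0.370) = 0.05405 × 0.9943 = 0.05374 yr.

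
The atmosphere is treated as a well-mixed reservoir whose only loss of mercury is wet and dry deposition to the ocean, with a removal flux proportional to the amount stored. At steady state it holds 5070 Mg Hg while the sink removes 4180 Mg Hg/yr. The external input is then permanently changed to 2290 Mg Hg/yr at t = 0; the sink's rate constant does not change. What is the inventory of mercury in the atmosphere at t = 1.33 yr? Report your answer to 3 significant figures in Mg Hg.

3540 Mg Hg

The sink rate constant is k = F₀/M₀ = 4180/5070 = 0.8245 yr⁻¹.
Solving dM/dt = F₁ − kM with M(0) = M₀ gives M(t) = F₁/k + (M₀ − F₁/k)·e^(−kt).
F₁/k = 2290/0.8245 = 2777.6 Mg Hg; kt = 0.8245 × 1.33 = 1.097, e^(−kt) = 0.3340.
M(1.33) = 2777.6 + (5070 − 2777.6) × 0.3340 = 2777.6 + 765.7 = 3543.3 Mg Hg.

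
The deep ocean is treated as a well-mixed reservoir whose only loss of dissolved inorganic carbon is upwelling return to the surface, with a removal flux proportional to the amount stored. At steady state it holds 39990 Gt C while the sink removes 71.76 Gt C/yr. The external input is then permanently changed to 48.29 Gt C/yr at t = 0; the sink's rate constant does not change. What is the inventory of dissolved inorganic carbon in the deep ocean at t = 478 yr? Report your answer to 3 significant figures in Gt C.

32500 Gt C

The sink rate constant is k = F₀/M₀ = 71.76/39990 = 0.001794 yr⁻¹.
Solving dM/dt = F₁ − kM with M(0) = M₀ gives M(t) = F₁/k + (M₀ − F₁/k)·e^(−kt).
F₁/k = 48.29/0.001794 = 26911 Gt C; kt = 0.001794 × 478 = 0.8577, e^(−kt) = 0.4241.
M(478) = 26911 + (39990 − 26911) × 0.4241 = 26911 + 5547 = 32458 Gt C.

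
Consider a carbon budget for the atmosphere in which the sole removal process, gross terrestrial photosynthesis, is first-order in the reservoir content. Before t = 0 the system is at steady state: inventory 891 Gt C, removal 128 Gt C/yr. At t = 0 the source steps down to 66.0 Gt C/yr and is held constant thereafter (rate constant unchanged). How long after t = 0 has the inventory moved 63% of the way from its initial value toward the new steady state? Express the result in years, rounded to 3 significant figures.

τ = M₀/F₀ = 891/128 = 6.961 yr.
The remaining gap fraction is e^(−t/τ); 63% covered ⇒ e^(−t/τ) = 0.370.
t = −τ ln(0.370) = 6.961 × 0.9943 = 6.921 yr.

6.92 yr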